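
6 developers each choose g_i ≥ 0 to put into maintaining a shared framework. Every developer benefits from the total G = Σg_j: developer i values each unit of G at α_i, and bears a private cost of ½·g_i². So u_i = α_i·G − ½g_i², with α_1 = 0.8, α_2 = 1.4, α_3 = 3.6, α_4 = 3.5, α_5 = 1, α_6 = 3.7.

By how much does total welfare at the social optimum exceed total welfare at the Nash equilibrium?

Developer i's FOC: ∂u_i/∂g_i = α_i − g_i = 0, so g_i* = α_i.
NE contributions = (0.8, 1.4, 3.6, 3.5, 1, 3.7); G = 14.
W^NE = (Σα)·G − ½Σα_i² = 14² − ½·42.5 = 174.75.
Planner sets g_i = Σα_j = 14 for every i, so G^SO = 6·14 = 84.
W^SO = (Σα)·G^SO − ½·6·(Σα)² = (6/2)·14² = 588.
Deadweight loss = W^SO − W^NE = 413.25.

413.25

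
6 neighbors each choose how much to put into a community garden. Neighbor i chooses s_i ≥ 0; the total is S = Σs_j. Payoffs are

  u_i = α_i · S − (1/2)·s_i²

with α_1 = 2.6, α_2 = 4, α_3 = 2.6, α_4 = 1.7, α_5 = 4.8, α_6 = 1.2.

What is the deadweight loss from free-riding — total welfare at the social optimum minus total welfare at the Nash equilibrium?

599.665

Neighbor i's FOC: ∂u_i/∂s_i = α_i − s_i = 0, so s_i* = α_i.
NE contributions = (2.6, 4, 2.6, 1.7, 4.8, 1.2); S = 16.9.
W^NE = (Σα)·S − ½Σα_i² = 16.9² − ½·56.89 = 257.165.
Planner sets s_i = Σα_j = 16.9 for every i, so S^SO = 6·16.9 = 101.4.
W^SO = (Σα)·S^SO − ½·6·(Σα)² = (6/2)·16.9² = 856.83.
Deadweight loss = W^SO − W^NE = 599.665.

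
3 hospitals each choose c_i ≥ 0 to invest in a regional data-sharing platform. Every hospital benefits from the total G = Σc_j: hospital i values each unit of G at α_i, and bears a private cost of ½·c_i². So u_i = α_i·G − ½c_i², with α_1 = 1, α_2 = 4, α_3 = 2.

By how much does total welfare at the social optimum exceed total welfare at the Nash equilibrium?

35

Hospital i's FOC: ∂u_i/∂c_i = α_i − c_i = 0, so c_i* = α_i.
NE contributions = (1, 4, 2); G = 7.
W^NE = (Σα)·G − ½Σα_i² = 7² − ½·21 = 38.5.
Planner sets c_i = Σα_j = 7 for every i, so G^SO = 3·7 = 21.
W^SO = (Σα)·G^SO − ½·3·(Σα)² = (3/2)·7² = 73.5.
Deadweight loss = W^SO − W^NE = 35.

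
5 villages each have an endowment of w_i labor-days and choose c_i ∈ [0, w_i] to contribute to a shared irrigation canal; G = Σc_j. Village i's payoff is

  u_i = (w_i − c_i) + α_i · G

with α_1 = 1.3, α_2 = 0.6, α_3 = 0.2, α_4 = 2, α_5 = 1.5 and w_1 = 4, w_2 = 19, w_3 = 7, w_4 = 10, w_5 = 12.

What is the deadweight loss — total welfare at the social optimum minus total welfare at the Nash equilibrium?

∂u_i/∂c_i = α_i − 1, so village i contributes w_i if α_i > 1, else 0.
α_i > 1 for i ∈ {1, 4, 5}; NE contributions (4, 0, 0, 10, 12), G = 26.
W^NE = Σw_i − G^NE + (Σα_i)·G^NE = 52 + 4.6·26 = 171.6.
Planner: ∂(Σu_j)/∂c_i = Σα_j − 1 = 4.6 > 0, so everyone contributes w_i; G^SO = 52, W^SO = 52 + 4.6·52 = 291.2.
Deadweight loss = 119.6.

119.6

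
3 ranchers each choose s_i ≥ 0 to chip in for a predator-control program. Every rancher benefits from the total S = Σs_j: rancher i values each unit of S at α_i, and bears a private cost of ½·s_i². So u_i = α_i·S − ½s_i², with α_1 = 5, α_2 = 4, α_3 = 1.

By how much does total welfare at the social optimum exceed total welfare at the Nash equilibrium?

71

Rancher i's FOC: ∂u_i/∂s_i = α_i − s_i = 0, so s_i* = α_i.
NE contributions = (5, 4, 1); S = 10.
W^NE = (Σα)·S − ½Σα_i² = 10² − ½·42 = 79.
Planner sets s_i = Σα_j = 10 for every i, so S^SO = 3·10 = 30.
W^SO = (Σα)·S^SO − ½·3·(Σα)² = (3/2)·10² = 150.
Deadweight loss = W^SO − W^NE = 71.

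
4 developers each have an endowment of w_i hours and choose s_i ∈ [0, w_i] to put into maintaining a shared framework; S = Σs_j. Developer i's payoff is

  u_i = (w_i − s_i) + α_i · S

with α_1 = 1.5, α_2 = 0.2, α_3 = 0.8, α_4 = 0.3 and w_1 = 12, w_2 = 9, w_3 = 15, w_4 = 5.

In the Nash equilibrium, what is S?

12

∂u_i/∂s_i = α_i − 1, so developer i contributes w_i if α_i > 1, else 0.
α_i > 1 for i ∈ {1}; NE contributions (12, 0, 0, 0), S = 12.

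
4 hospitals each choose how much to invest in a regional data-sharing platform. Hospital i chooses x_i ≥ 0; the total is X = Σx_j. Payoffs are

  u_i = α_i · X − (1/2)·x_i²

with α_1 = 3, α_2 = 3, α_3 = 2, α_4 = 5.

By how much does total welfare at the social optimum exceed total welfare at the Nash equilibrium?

192.5

Hospital i's FOC: ∂u_i/∂x_i = α_i − x_i = 0, so x_i* = α_i.
NE contributions = (3, 3, 2, 5); X = 13.
W^NE = (Σα)·X − ½Σα_i² = 13² − ½·47 = 145.5.
Planner sets x_i = Σα_j = 13 for every i, so X^SO = 4·13 = 52.
W^SO = (Σα)·X^SO − ½·4·(Σα)² = (4/2)·13² = 338.
Deadweight loss = W^SO − W^NE = 192.5.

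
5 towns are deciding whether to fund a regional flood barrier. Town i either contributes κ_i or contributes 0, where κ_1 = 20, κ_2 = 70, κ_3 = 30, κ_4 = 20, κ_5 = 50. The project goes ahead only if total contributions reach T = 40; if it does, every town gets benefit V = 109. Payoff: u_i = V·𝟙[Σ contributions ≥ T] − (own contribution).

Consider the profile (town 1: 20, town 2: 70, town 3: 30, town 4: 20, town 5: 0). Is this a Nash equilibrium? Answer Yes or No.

No

Total = 140 ≥ 40: provided.
Town 1 (pledges 20, payoff 89): dropping to 0 → total 120, payoff 109. Profitable deviation.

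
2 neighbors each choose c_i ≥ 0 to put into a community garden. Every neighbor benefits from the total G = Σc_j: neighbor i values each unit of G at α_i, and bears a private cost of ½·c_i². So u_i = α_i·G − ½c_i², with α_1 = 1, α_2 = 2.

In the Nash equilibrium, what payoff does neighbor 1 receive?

Neighbor i's FOC: ∂u_i/∂c_i = α_i − c_i = 0, so c_i* = α_i.
NE contributions = (1, 2); G = 3.
u_1 = α_1·G − ½·(c_1)² = 1·3 − ½·1² = 2.5.

2.5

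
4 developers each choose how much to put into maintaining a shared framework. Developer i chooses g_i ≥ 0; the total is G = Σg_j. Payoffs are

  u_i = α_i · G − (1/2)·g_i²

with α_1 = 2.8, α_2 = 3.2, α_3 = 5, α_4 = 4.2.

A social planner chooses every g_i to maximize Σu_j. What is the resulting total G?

60.8

Planner FOC: ∂(Σu_j)/∂g_i = (Σα_j) − g_i = 0, so g_i^SO = Σα_j = 15.2 for every i; G^SO = 60.8.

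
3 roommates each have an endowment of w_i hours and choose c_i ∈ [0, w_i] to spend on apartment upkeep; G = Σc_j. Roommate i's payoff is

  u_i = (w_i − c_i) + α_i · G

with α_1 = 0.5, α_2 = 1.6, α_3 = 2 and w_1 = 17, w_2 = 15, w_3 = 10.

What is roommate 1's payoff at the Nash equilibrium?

∂u_i/∂c_i = α_i − 1, so roommate i contributes w_i if α_i > 1, else 0.
α_i > 1 for i ∈ {2, 3}; NE contributions (0, 15, 10), G = 25.
u_1 = (17 − 0) + 0.5·25 = 29.5.

29.5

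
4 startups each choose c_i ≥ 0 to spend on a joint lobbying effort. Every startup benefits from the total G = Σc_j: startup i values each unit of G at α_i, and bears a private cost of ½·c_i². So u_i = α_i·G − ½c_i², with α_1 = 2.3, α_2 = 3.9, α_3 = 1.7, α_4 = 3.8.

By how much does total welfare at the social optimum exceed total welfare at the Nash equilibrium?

155.805

Startup i's FOC: ∂u_i/∂c_i = α_i − c_i = 0, so c_i* = α_i.
NE contributions = (2.3, 3.9, 1.7, 3.8); G = 11.7.
W^NE = (Σα)·G − ½Σα_i² = 11.7² − ½·37.83 = 117.975.
Planner sets c_i = Σα_j = 11.7 for every i, so G^SO = 4·11.7 = 46.8.
W^SO = (Σα)·G^SO − ½·4·(Σα)² = (4/2)·11.7² = 273.78.
Deadweight loss = W^SO − W^NE = 155.805.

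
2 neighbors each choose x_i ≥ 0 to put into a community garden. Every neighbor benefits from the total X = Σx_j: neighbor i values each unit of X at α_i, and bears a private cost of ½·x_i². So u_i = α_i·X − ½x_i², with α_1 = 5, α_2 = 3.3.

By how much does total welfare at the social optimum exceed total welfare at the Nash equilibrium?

17.945

Neighbor i's FOC: ∂u_i/∂x_i = α_i − x_i = 0, so x_i* = α_i.
NE contributions = (5, 3.3); X = 8.3.
W^NE = (Σα)·X − ½Σα_i² = 8.3² − ½·35.89 = 50.945.
Planner sets x_i = Σα_j = 8.3 for every i, so X^SO = 2·8.3 = 16.6.
W^SO = (Σα)·X^SO − ½·2·(Σα)² = (2/2)·8.3² = 68.89.
Deadweight loss = W^SO − W^NE = 17.945.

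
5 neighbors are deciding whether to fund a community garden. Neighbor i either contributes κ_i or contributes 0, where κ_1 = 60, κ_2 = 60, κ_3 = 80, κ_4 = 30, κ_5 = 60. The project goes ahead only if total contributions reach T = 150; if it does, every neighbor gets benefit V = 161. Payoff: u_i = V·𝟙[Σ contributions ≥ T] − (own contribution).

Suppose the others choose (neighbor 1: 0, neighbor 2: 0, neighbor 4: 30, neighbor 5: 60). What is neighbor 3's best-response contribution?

80

Others' total = 90. Contributing 80 brings total to 170 ≥ 150: gain V − κ_3 = 81.
Best response: 80.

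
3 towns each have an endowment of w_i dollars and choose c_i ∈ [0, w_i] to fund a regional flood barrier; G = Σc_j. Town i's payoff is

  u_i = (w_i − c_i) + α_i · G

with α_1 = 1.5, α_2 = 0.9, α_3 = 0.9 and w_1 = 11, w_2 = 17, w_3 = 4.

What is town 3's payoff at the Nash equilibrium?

∂u_i/∂c_i = α_i − 1, so town i contributes w_i if α_i > 1, else 0.
α_i > 1 for i ∈ {1}; NE contributions (11, 0, 0), G = 11.
u_3 = (4 − 0) + 0.9·11 = 13.9.

13.9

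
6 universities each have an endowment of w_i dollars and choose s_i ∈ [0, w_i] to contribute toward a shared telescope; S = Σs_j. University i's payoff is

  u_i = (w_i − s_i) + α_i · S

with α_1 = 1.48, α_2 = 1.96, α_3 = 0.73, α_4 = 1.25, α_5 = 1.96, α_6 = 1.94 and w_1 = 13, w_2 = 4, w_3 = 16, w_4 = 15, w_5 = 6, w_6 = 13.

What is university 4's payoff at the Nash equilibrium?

63.75

∂u_i/∂s_i = α_i − 1, so university i contributes w_i if α_i > 1, else 0.
α_i > 1 for i ∈ {1, 2, 4, 5, 6}; NE contributions (13, 4, 0, 15, 6, 13), S = 51.
u_4 = (15 − 15) + 1.25·51 = 63.75.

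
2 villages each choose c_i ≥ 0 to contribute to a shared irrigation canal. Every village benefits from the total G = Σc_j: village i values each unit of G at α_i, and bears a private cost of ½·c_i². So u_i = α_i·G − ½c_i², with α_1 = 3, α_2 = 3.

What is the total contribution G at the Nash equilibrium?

Village i's FOC: ∂u_i/∂c_i = α_i − c_i = 0, so c_i* = α_i.
NE contributions = (3, 3); G = 6.

6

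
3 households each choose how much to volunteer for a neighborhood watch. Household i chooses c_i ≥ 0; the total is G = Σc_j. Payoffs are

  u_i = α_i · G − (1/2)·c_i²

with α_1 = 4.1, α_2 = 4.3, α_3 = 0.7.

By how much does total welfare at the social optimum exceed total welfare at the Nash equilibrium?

Household i's FOC: ∂u_i/∂c_i = α_i − c_i = 0, so c_i* = α_i.
NE contributions = (4.1, 4.3, 0.7); G = 9.1.
W^NE = (Σα)·G − ½Σα_i² = 9.1² − ½·35.79 = 64.915.
Planner sets c_i = Σα_j = 9.1 for every i, so G^SO = 3·9.1 = 27.3.
W^SO = (Σα)·G^SO − ½·3·(Σα)² = (3/2)·9.1² = 124.215.
Deadweight loss = W^SO − W^NE = 59.3.

59.3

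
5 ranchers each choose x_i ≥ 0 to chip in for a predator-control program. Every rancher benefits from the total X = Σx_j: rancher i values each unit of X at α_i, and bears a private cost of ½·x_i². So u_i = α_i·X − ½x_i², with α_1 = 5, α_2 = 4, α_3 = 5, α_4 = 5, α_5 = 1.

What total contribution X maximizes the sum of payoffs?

100

Planner FOC: ∂(Σu_j)/∂x_i = (Σα_j) − x_i = 0, so x_i^SO = Σα_j = 20 for every i; X^SO = 100.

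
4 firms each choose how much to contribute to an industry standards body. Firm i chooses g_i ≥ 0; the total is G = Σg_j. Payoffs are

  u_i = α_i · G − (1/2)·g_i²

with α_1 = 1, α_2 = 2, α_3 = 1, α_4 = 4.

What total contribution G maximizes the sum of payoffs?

Planner FOC: ∂(Σu_j)/∂g_i = (Σα_j) − g_i = 0, so g_i^SO = Σα_j = 8 for every i; G^SO = 32.

32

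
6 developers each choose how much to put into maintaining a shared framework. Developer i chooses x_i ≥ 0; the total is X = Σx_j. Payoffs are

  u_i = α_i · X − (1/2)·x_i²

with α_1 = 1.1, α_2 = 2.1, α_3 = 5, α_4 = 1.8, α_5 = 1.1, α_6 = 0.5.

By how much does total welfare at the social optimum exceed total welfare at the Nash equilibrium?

Developer i's FOC: ∂u_i/∂x_i = α_i − x_i = 0, so x_i* = α_i.
NE contributions = (1.1, 2.1, 5, 1.8, 1.1, 0.5); X = 11.6.
W^NE = (Σα)·X − ½Σα_i² = 11.6² − ½·35.32 = 116.9.
Planner sets x_i = Σα_j = 11.6 for every i, so X^SO = 6·11.6 = 69.6.
W^SO = (Σα)·X^SO − ½·6·(Σα)² = (6/2)·11.6² = 403.68.
Deadweight loss = W^SO − W^NE = 286.78.

286.78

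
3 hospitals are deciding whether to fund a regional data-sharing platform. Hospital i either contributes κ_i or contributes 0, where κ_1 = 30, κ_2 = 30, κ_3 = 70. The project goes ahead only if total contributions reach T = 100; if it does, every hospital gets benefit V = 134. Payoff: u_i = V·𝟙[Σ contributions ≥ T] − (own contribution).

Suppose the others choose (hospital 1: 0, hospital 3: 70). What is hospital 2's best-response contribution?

30

Others' total = 70. Contributing 30 brings total to 100 ≥ 100: gain V − κ_2 = 104.
Best response: 30.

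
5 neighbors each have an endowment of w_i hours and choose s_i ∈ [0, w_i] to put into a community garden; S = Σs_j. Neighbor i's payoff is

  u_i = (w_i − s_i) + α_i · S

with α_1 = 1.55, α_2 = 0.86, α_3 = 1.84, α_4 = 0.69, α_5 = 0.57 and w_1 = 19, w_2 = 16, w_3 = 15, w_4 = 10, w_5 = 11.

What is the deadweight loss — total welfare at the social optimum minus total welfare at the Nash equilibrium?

∂u_i/∂s_i = α_i − 1, so neighbor i contributes w_i if α_i > 1, else 0.
α_i > 1 for i ∈ {1, 3}; NE contributions (19, 0, 15, 0, 0), S = 34.
W^NE = Σw_i − S^NE + (Σα_i)·S^NE = 71 + 4.51·34 = 224.34.
Planner: ∂(Σu_j)/∂s_i = Σα_j − 1 = 4.51 > 0, so everyone contributes w_i; S^SO = 71, W^SO = 71 + 4.51·71 = 391.21.
Deadweight loss = 166.87.

166.87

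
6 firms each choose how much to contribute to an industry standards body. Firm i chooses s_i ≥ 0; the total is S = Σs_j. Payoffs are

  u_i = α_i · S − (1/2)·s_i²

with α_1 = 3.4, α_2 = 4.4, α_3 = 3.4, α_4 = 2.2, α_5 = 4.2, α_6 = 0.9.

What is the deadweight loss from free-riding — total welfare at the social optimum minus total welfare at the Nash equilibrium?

Firm i's FOC: ∂u_i/∂s_i = α_i − s_i = 0, so s_i* = α_i.
NE contributions = (3.4, 4.4, 3.4, 2.2, 4.2, 0.9); S = 18.5.
W^NE = (Σα)·S − ½Σα_i² = 18.5² − ½·65.77 = 309.365.
Planner sets s_i = Σα_j = 18.5 for every i, so S^SO = 6·18.5 = 111.
W^SO = (Σα)·S^SO − ½·6·(Σα)² = (6/2)·18.5² = 1026.75.
Deadweight loss = W^SO − W^NE = 717.385.

717.385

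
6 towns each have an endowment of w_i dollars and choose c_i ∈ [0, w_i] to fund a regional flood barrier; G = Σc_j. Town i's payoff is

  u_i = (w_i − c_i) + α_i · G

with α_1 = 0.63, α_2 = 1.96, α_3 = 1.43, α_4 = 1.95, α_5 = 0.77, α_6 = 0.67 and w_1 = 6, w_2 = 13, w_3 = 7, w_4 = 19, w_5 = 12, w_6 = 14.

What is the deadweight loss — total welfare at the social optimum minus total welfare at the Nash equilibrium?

205.12

∂u_i/∂c_i = α_i − 1, so town i contributes w_i if α_i > 1, else 0.
α_i > 1 for i ∈ {2, 3, 4}; NE contributions (0, 13, 7, 19, 0, 0), G = 39.
W^NE = Σw_i − G^NE + (Σα_i)·G^NE = 71 + 6.41·39 = 320.99.
Planner: ∂(Σu_j)/∂c_i = Σα_j − 1 = 6.41 > 0, so everyone contributes w_i; G^SO = 71, W^SO = 71 + 6.41·71 = 526.11.
Deadweight loss = 205.12.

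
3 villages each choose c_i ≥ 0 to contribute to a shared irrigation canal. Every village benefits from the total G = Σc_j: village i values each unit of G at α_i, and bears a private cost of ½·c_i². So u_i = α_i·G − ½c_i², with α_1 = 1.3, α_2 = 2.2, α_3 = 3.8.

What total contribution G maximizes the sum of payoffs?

21.9

Planner FOC: ∂(Σu_j)/∂c_i = (Σα_j) − c_i = 0, so c_i^SO = Σα_j = 7.3 for every i; G^SO = 21.9.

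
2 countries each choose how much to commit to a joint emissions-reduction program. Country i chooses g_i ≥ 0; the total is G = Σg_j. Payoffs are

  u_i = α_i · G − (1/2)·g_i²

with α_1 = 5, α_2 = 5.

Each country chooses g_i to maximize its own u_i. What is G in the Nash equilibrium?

Country i's FOC: ∂u_i/∂g_i = α_i − g_i = 0, so g_i* = α_i.
NE contributions = (5, 5); G = 10.

10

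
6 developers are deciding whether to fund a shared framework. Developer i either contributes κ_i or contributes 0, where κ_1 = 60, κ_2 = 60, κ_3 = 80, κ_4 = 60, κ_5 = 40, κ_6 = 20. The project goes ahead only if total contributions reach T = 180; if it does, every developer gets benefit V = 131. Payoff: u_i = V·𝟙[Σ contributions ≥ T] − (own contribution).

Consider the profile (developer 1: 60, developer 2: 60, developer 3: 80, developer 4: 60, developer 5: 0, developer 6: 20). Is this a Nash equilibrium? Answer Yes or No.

Total = 280 ≥ 180: provided.
Developer 1 (pledges 60, payoff 71): dropping to 0 → total 220, payoff 131. Profitable deviation.

No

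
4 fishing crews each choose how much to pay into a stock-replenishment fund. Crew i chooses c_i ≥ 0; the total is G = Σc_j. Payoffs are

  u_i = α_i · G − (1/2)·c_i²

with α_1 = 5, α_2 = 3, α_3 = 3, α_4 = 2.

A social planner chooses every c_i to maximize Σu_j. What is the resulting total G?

52

Planner FOC: ∂(Σu_j)/∂c_i = (Σα_j) − c_i = 0, so c_i^SO = Σα_j = 13 for every i; G^SO = 52.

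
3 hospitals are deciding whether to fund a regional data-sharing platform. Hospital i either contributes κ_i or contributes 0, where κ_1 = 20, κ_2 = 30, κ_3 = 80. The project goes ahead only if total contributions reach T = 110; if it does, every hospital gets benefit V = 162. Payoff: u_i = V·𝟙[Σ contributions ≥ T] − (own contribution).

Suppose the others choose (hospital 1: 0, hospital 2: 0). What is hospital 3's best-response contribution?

Others' total = 0. Even contributing 80 gives 80 < 110: no benefit either way.
Best response: 0.

0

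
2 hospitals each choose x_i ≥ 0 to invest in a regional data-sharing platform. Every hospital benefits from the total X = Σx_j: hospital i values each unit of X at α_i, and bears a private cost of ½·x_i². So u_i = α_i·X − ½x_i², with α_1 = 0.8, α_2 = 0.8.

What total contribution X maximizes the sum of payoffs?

3.2

Planner FOC: ∂(Σu_j)/∂x_i = (Σα_j) − x_i = 0, so x_i^SO = Σα_j = 1.6 for every i; X^SO = 3.2.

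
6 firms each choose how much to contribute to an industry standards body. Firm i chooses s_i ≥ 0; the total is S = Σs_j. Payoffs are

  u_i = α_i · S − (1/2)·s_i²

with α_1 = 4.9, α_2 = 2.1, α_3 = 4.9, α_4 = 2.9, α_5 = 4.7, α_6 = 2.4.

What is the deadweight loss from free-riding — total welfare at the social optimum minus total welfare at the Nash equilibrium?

Firm i's FOC: ∂u_i/∂s_i = α_i − s_i = 0, so s_i* = α_i.
NE contributions = (4.9, 2.1, 4.9, 2.9, 4.7, 2.4); S = 21.9.
W^NE = (Σα)·S − ½Σα_i² = 21.9² − ½·88.69 = 435.265.
Planner sets s_i = Σα_j = 21.9 for every i, so S^SO = 6·21.9 = 131.4.
W^SO = (Σα)·S^SO − ½·6·(Σα)² = (6/2)·21.9² = 1438.83.
Deadweight loss = W^SO − W^NE = 1003.565.

1003.565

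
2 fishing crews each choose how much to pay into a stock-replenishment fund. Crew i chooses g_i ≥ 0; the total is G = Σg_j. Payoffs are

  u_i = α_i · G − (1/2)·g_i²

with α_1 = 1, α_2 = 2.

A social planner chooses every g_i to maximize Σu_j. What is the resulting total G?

6

Planner FOC: ∂(Σu_j)/∂g_i = (Σα_j) − g_i = 0, so g_i^SO = Σα_j = 3 for every i; G^SO = 6.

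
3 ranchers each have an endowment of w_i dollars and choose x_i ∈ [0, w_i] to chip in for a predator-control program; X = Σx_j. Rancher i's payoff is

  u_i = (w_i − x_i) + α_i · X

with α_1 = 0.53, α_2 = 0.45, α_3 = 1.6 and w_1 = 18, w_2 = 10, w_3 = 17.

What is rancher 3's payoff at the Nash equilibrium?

∂u_i/∂x_i = α_i − 1, so rancher i contributes w_i if α_i > 1, else 0.
α_i > 1 for i ∈ {3}; NE contributions (0, 0, 17), X = 17.
u_3 = (17 − 17) + 1.6·17 = 27.2.

27.2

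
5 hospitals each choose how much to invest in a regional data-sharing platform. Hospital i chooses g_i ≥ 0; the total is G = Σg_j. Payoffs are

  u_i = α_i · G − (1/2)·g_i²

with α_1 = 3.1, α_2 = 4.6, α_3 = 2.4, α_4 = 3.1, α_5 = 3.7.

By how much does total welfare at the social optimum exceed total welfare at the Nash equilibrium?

458.33

Hospital i's FOC: ∂u_i/∂g_i = α_i − g_i = 0, so g_i* = α_i.
NE contributions = (3.1, 4.6, 2.4, 3.1, 3.7); G = 16.9.
W^NE = (Σα)·G − ½Σα_i² = 16.9² − ½·59.83 = 255.695.
Planner sets g_i = Σα_j = 16.9 for every i, so G^SO = 5·16.9 = 84.5.
W^SO = (Σα)·G^SO − ½·5·(Σα)² = (5/2)·16.9² = 714.025.
Deadweight loss = W^SO − W^NE = 458.33.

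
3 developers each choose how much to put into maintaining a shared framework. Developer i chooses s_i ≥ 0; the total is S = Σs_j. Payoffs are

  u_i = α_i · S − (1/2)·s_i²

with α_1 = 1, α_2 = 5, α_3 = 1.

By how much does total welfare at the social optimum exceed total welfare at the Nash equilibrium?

Developer i's FOC: ∂u_i/∂s_i = α_i − s_i = 0, so s_i* = α_i.
NE contributions = (1, 5, 1); S = 7.
W^NE = (Σα)·S − ½Σα_i² = 7² − ½·27 = 35.5.
Planner sets s_i = Σα_j = 7 for every i, so S^SO = 3·7 = 21.
W^SO = (Σα)·S^SO − ½·3·(Σα)² = (3/2)·7² = 73.5.
Deadweight loss = W^SO − W^NE = 38.

38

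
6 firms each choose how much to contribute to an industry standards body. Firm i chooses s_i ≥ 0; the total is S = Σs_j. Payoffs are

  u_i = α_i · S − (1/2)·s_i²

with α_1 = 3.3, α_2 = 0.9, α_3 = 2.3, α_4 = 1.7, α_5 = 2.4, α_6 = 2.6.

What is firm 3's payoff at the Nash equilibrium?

Firm i's FOC: ∂u_i/∂s_i = α_i − s_i = 0, so s_i* = α_i.
NE contributions = (3.3, 0.9, 2.3, 1.7, 2.4, 2.6); S = 13.2.
u_3 = α_3·S − ½·(s_3)² = 2.3·13.2 − ½·2.3² = 27.715.

27.715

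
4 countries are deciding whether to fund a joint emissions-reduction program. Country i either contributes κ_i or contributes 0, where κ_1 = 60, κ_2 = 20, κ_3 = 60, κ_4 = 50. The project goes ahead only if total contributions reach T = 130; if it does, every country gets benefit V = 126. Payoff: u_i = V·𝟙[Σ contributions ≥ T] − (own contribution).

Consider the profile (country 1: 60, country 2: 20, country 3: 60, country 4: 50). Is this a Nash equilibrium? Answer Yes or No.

Total = 190 ≥ 130: provided.
Country 1 (pledges 60, payoff 66): dropping to 0 → total 130, payoff 126. Profitable deviation.

No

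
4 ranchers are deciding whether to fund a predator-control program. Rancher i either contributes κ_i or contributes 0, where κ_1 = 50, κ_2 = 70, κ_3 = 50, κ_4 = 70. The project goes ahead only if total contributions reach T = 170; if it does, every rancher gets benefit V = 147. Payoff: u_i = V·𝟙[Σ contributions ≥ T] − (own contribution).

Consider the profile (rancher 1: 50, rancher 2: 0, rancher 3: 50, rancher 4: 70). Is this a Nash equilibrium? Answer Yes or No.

Yes

Total = 170 ≥ 170: provided.
Rancher 1 (pledges 50, payoff 97): dropping to 0 → total 120, payoff 0. No gain.
Rancher 2 (pledges 0, payoff 147): pledging 70 → total 240, payoff 77. No gain.
Rancher 3 (pledges 50, payoff 97): dropping to 0 → total 120, payoff 0. No gain.
Rancher 4 (pledges 70, payoff 77): dropping to 0 → total 100, payoff 0. No gain.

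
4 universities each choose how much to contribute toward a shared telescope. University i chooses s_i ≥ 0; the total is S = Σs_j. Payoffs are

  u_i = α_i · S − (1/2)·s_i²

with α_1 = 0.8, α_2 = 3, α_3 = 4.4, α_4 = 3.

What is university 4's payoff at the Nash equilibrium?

29.1

University i's FOC: ∂u_i/∂s_i = α_i − s_i = 0, so s_i* = α_i.
NE contributions = (0.8, 3, 4.4, 3); S = 11.2.
u_4 = α_4·S − ½·(s_4)² = 3·11.2 − ½·3² = 29.1.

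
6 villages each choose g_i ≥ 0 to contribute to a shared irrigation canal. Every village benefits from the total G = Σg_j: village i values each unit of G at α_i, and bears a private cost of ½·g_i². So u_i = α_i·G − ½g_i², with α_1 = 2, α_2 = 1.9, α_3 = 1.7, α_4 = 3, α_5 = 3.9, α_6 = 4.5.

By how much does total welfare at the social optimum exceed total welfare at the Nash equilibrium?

605.48

Village i's FOC: ∂u_i/∂g_i = α_i − g_i = 0, so g_i* = α_i.
NE contributions = (2, 1.9, 1.7, 3, 3.9, 4.5); G = 17.
W^NE = (Σα)·G − ½Σα_i² = 17² − ½·54.96 = 261.52.
Planner sets g_i = Σα_j = 17 for every i, so G^SO = 6·17 = 102.
W^SO = (Σα)·G^SO − ½·6·(Σα)² = (6/2)·17² = 867.
Deadweight loss = W^SO − W^NE = 605.48.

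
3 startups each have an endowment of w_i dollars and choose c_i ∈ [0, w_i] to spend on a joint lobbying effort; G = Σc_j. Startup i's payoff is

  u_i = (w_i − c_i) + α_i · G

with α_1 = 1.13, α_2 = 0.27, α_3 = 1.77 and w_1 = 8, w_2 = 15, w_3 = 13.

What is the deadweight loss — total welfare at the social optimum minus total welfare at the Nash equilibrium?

32.55

∂u_i/∂c_i = α_i − 1, so startup i contributes w_i if α_i > 1, else 0.
α_i > 1 for i ∈ {1, 3}; NE contributions (8, 0, 13), G = 21.
W^NE = Σw_i − G^NE + (Σα_i)·G^NE = 36 + 2.17·21 = 81.57.
Planner: ∂(Σu_j)/∂c_i = Σα_j − 1 = 2.17 > 0, so everyone contributes w_i; G^SO = 36, W^SO = 36 + 2.17·36 = 114.12.
Deadweight loss = 32.55.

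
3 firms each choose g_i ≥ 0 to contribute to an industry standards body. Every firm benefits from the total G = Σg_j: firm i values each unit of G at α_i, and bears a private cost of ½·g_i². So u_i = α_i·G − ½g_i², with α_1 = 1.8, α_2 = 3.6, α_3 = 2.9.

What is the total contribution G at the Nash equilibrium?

8.3

Firm i's FOC: ∂u_i/∂g_i = α_i − g_i = 0, so g_i* = α_i.
NE contributions = (1.8, 3.6, 2.9); G = 8.3.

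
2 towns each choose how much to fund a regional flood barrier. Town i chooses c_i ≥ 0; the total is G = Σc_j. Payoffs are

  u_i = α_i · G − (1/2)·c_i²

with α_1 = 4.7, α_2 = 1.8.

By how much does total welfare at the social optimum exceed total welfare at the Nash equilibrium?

12.665

Town i's FOC: ∂u_i/∂c_i = α_i − c_i = 0, so c_i* = α_i.
NE contributions = (4.7, 1.8); G = 6.5.
W^NE = (Σα)·G − ½Σα_i² = 6.5² − ½·25.33 = 29.585.
Planner sets c_i = Σα_j = 6.5 for every i, so G^SO = 2·6.5 = 13.
W^SO = (Σα)·G^SO − ½·2·(Σα)² = (2/2)·6.5² = 42.25.
Deadweight loss = W^SO − W^NE = 12.665.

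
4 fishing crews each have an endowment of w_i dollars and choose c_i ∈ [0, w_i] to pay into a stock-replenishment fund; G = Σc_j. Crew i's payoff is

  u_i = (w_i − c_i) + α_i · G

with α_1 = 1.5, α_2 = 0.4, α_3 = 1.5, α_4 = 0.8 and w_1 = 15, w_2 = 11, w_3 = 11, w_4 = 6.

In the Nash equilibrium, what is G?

26

∂u_i/∂c_i = α_i − 1, so crew i contributes w_i if α_i > 1, else 0.
α_i > 1 for i ∈ {1, 3}; NE contributions (15, 0, 11, 0), G = 26.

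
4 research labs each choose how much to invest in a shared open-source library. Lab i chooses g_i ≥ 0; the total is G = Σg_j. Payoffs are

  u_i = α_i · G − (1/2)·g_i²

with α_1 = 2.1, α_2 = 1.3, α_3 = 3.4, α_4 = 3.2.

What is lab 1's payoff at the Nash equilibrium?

Lab i's FOC: ∂u_i/∂g_i = α_i − g_i = 0, so g_i* = α_i.
NE contributions = (2.1, 1.3, 3.4, 3.2); G = 10.
u_1 = α_1·G − ½·(g_1)² = 2.1·10 − ½·2.1² = 18.795.

18.795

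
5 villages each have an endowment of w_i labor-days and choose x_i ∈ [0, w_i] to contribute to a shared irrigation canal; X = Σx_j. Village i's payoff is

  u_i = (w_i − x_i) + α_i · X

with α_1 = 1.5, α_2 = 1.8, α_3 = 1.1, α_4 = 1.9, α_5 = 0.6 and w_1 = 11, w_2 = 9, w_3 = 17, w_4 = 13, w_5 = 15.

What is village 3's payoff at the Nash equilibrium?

∂u_i/∂x_i = α_i − 1, so village i contributes w_i if α_i > 1, else 0.
α_i > 1 for i ∈ {1, 2, 3, 4}; NE contributions (11, 9, 17, 13, 0), X = 50.
u_3 = (17 − 17) + 1.1·50 = 55.

55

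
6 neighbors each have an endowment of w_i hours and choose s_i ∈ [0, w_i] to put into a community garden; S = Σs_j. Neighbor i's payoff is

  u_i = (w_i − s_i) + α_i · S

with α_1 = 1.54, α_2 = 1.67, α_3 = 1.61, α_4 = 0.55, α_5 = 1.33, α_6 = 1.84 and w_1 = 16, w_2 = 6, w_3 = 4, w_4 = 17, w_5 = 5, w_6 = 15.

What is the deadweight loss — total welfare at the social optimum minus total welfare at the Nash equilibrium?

128.18

∂u_i/∂s_i = α_i − 1, so neighbor i contributes w_i if α_i > 1, else 0.
α_i > 1 for i ∈ {1, 2, 3, 5, 6}; NE contributions (16, 6, 4, 0, 5, 15), S = 46.
W^NE = Σw_i − S^NE + (Σα_i)·S^NE = 63 + 7.54·46 = 409.84.
Planner: ∂(Σu_j)/∂s_i = Σα_j − 1 = 7.54 > 0, so everyone contributes w_i; S^SO = 63, W^SO = 63 + 7.54·63 = 538.02.
Deadweight loss = 128.18.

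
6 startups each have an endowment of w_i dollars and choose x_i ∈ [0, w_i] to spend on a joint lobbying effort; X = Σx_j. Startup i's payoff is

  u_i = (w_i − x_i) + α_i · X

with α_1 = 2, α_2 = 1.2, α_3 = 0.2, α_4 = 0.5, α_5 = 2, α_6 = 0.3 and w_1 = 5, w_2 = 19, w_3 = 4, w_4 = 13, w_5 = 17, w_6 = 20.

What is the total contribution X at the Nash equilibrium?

41

∂u_i/∂x_i = α_i − 1, so startup i contributes w_i if α_i > 1, else 0.
α_i > 1 for i ∈ {1, 2, 5}; NE contributions (5, 19, 0, 0, 17, 0), X = 41.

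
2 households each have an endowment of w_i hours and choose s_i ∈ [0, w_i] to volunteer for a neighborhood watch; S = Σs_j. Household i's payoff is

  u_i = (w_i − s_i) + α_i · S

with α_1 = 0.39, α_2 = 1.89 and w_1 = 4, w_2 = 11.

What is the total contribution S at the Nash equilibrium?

∂u_i/∂s_i = α_i − 1, so household i contributes w_i if α_i > 1, else 0.
α_i > 1 for i ∈ {2}; NE contributions (0, 11), S = 11.

11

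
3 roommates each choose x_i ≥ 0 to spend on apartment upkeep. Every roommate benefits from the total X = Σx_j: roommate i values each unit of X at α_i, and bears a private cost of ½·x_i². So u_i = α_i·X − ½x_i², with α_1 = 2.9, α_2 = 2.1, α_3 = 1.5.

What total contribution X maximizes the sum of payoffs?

Planner FOC: ∂(Σu_j)/∂x_i = (Σα_j) − x_i = 0, so x_i^SO = Σα_j = 6.5 for every i; X^SO = 19.5.

19.5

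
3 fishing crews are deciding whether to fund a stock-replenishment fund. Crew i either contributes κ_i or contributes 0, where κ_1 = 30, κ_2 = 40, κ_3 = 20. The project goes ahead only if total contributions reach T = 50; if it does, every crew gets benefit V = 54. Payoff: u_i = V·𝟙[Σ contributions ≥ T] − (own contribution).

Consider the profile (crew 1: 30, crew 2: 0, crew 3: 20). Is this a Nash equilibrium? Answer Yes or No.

Yes

Total = 50 ≥ 50: provided.
Crew 1 (pledges 30, payoff 24): dropping to 0 → total 20, payoff 0. No gain.
Crew 2 (pledges 0, payoff 54): pledging 40 → total 90, payoff 14. No gain.
Crew 3 (pledges 20, payoff 34): dropping to 0 → total 30, payoff 0. No gain.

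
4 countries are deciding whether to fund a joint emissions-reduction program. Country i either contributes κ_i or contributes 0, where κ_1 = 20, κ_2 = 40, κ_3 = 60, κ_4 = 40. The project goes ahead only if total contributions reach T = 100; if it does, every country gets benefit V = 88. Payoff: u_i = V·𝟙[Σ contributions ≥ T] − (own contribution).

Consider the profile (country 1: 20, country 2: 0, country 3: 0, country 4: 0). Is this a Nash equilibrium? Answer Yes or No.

No

Total = 20 < 100: not provided.
Country 1 (pledges 20, payoff -20): dropping to 0 → total 0, payoff 0. Profitable deviation.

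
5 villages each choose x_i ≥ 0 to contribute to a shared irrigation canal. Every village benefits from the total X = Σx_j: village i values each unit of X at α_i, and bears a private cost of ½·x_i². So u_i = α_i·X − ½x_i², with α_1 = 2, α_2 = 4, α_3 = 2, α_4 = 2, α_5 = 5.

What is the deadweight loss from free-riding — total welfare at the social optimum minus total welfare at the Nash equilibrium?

Village i's FOC: ∂u_i/∂x_i = α_i − x_i = 0, so x_i* = α_i.
NE contributions = (2, 4, 2, 2, 5); X = 15.
W^NE = (Σα)·X − ½Σα_i² = 15² − ½·53 = 198.5.
Planner sets x_i = Σα_j = 15 for every i, so X^SO = 5·15 = 75.
W^SO = (Σα)·X^SO − ½·5·(Σα)² = (5/2)·15² = 562.5.
Deadweight loss = W^SO − W^NE = 364.

364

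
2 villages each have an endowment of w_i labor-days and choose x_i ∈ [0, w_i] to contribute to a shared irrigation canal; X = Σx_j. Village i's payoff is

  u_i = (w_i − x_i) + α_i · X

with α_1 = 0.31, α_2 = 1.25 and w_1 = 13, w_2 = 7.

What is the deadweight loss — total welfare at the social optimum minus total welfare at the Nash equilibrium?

∂u_i/∂x_i = α_i − 1, so village i contributes w_i if α_i > 1, else 0.
α_i > 1 for i ∈ {2}; NE contributions (0, 7), X = 7.
W^NE = Σw_i − X^NE + (Σα_i)·X^NE = 20 + 0.56·7 = 23.92.
Planner: ∂(Σu_j)/∂x_i = Σα_j − 1 = 0.56 > 0, so everyone contributes w_i; X^SO = 20, W^SO = 20 + 0.56·20 = 31.2.
Deadweight loss = 7.28.

7.28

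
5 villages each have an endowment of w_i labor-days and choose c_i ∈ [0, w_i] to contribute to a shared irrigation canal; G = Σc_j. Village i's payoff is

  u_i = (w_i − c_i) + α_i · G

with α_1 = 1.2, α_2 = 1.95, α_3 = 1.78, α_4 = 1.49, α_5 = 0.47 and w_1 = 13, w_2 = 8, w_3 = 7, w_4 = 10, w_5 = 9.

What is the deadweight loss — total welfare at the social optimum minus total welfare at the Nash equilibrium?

53.01

∂u_i/∂c_i = α_i − 1, so village i contributes w_i if α_i > 1, else 0.
α_i > 1 for i ∈ {1, 2, 3, 4}; NE contributions (13, 8, 7, 10, 0), G = 38.
W^NE = Σw_i − G^NE + (Σα_i)·G^NE = 47 + 5.89·38 = 270.82.
Planner: ∂(Σu_j)/∂c_i = Σα_j − 1 = 5.89 > 0, so everyone contributes w_i; G^SO = 47, W^SO = 47 + 5.89·47 = 323.83.
Deadweight loss = 53.01.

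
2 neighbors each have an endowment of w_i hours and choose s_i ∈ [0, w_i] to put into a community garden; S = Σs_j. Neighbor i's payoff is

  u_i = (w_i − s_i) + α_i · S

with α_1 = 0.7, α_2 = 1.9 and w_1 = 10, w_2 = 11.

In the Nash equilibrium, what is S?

11

∂u_i/∂s_i = α_i − 1, so neighbor i contributes w_i if α_i > 1, else 0.
α_i > 1 for i ∈ {2}; NE contributions (0, 11), S = 11.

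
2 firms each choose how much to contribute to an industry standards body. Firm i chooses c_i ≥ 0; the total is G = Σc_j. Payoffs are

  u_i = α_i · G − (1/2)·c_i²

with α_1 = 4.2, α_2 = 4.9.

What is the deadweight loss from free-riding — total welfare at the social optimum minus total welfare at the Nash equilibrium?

20.825

Firm i's FOC: ∂u_i/∂c_i = α_i − c_i = 0, so c_i* = α_i.
NE contributions = (4.2, 4.9); G = 9.1.
W^NE = (Σα)·G − ½Σα_i² = 9.1² − ½·41.65 = 61.985.
Planner sets c_i = Σα_j = 9.1 for every i, so G^SO = 2·9.1 = 18.2.
W^SO = (Σα)·G^SO − ½·2·(Σα)² = (2/2)·9.1² = 82.81.
Deadweight loss = W^SO − W^NE = 20.825.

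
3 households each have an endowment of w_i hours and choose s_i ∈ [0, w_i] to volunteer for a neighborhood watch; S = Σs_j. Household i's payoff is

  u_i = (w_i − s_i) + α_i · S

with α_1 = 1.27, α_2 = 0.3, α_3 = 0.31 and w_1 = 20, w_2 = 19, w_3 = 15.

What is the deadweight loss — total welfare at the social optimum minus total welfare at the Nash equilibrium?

∂u_i/∂s_i = α_i − 1, so household i contributes w_i if α_i > 1, else 0.
α_i > 1 for i ∈ {1}; NE contributions (20, 0, 0), S = 20.
W^NE = Σw_i − S^NE + (Σα_i)·S^NE = 54 + 0.88·20 = 71.6.
Planner: ∂(Σu_j)/∂s_i = Σα_j − 1 = 0.88 > 0, so everyone contributes w_i; S^SO = 54, W^SO = 54 + 0.88·54 = 101.52.
Deadweight loss = 29.92.

29.92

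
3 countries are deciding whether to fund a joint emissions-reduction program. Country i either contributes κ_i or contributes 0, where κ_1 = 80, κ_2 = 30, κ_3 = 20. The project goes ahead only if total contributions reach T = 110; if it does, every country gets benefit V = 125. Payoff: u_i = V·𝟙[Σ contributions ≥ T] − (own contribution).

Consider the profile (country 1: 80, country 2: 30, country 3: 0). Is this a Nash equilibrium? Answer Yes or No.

Yes

Total = 110 ≥ 110: provided.
Country 1 (pledges 80, payoff 45): dropping to 0 → total 30, payoff 0. No gain.
Country 2 (pledges 30, payoff 95): dropping to 0 → total 80, payoff 0. No gain.
Country 3 (pledges 0, payoff 125): pledging 20 → total 130, payoff 105. No gain.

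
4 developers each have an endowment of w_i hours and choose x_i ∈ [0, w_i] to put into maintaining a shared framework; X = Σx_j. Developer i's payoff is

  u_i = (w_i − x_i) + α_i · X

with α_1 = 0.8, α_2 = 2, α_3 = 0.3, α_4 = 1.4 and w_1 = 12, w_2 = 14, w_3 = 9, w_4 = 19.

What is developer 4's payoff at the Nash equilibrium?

∂u_i/∂x_i = α_i − 1, so developer i contributes w_i if α_i > 1, else 0.
α_i > 1 for i ∈ {2, 4}; NE contributions (0, 14, 0, 19), X = 33.
u_4 = (19 − 19) + 1.4·33 = 46.2.

46.2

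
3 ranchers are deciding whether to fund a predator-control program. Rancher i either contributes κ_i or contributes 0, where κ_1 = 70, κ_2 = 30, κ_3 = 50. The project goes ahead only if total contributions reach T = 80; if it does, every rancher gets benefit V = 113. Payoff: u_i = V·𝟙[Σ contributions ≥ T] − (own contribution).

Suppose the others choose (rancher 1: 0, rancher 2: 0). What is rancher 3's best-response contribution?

Others' total = 0. Even contributing 50 gives 50 < 80: no benefit either way.
Best response: 0.

0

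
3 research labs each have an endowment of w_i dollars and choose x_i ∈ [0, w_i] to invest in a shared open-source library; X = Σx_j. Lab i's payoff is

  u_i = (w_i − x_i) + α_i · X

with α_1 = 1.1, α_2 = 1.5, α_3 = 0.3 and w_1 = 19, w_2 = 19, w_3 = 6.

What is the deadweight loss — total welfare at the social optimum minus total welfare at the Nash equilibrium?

∂u_i/∂x_i = α_i − 1, so lab i contributes w_i if α_i > 1, else 0.
α_i > 1 for i ∈ {1, 2}; NE contributions (19, 19, 0), X = 38.
W^NE = Σw_i − X^NE + (Σα_i)·X^NE = 44 + 1.9·38 = 116.2.
Planner: ∂(Σu_j)/∂x_i = Σα_j − 1 = 1.9 > 0, so everyone contributes w_i; X^SO = 44, W^SO = 44 + 1.9·44 = 127.6.
Deadweight loss = 11.4.

11.4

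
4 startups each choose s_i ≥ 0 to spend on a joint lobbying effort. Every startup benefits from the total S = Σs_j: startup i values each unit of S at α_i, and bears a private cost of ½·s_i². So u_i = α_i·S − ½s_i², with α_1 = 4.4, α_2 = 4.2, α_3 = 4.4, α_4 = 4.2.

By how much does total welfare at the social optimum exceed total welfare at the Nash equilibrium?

332.84

Startup i's FOC: ∂u_i/∂s_i = α_i − s_i = 0, so s_i* = α_i.
NE contributions = (4.4, 4.2, 4.4, 4.2); S = 17.2.
W^NE = (Σα)·S − ½Σα_i² = 17.2² − ½·74 = 258.84.
Planner sets s_i = Σα_j = 17.2 for every i, so S^SO = 4·17.2 = 68.8.
W^SO = (Σα)·S^SO − ½·4·(Σα)² = (4/2)·17.2² = 591.68.
Deadweight loss = W^SO − W^NE = 332.84.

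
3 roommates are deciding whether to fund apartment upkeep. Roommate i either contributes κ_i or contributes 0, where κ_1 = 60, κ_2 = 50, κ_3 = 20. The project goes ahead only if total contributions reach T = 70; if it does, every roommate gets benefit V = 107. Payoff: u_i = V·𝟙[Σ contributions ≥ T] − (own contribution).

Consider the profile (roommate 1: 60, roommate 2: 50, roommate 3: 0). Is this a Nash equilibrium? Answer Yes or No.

Yes

Total = 110 ≥ 70: provided.
Roommate 1 (pledges 60, payoff 47): dropping to 0 → total 50, payoff 0. No gain.
Roommate 2 (pledges 50, payoff 57): dropping to 0 → total 60, payoff 0. No gain.
Roommate 3 (pledges 0, payoff 107): pledging 20 → total 130, payoff 87. No gain.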